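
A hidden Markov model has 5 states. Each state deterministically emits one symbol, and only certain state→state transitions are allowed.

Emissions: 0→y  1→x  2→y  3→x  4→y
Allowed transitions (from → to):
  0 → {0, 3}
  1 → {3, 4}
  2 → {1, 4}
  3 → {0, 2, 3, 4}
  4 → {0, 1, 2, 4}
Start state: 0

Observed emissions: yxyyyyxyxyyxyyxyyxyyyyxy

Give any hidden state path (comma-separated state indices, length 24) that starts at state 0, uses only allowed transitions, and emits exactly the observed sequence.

0,3,2,4,4,2,1,4,1,4,0,3,4,2,1,4,2,1,4,0,0,0,3,0

  [0] y  {0,2,4}  => 0  start
  [1] x  {1,3}  => 3  0->3 ok
  [2] y  {0,2,4}  => 2  3->2 ok
  [3] y  {0,2,4}  => 4  2->4 ok
  [4] y  {0,2,4}  => 4  4->4 ok
  [5] y  {0,2,4}  => 2  4->2 ok
  [6] x  {1,3}  => 1  2->1 ok
  [7] y  {0,2,4}  => 4  1->4 ok
  [8] x  {1,3}  => 1  4->1 ok
  [9] y  {0,2,4}  => 4  1->4 ok
  [10] y  {0,2,4}  => 0  4->0 ok
  [11] x  {1,3}  => 3  0->3 ok
  [12] y  {0,2,4}  => 4  3->4 ok
  [13] y  {0,2,4}  => 2  4->2 ok
  [14] x  {1,3}  => 1  2->1 ok
  [15] y  {0,2,4}  => 4  1->4 ok
  [16] y  {0,2,4}  => 2  4->2 ok
  [17] x  {1,3}  => 1  2->1 ok
  [18] y  {0,2,4}  => 4  1->4 ok
  [19] y  {0,2,4}  => 0  4->0 ok
  [20] y  {0,2,4}  => 0  0->0 ok
  [21] y  {0,2,4}  => 0  0->0 ok
  [22] x  {1,3}  => 3  0->3 ok
  [23] y  {0,2,4}  => 0  3->0 ok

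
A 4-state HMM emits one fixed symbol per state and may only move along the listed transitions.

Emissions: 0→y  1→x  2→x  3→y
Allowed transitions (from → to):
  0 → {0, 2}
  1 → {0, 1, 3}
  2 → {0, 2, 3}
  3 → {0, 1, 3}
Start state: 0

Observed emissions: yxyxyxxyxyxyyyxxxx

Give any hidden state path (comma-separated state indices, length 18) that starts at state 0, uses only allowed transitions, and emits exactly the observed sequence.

0,2,3,1,0,2,2,3,1,3,1,3,3,3,1,1,1,1

  [0] y  {0,3}  => 0  start
  [1] x  {1,2}  => 2  0->2 ok
  [2] y  {0,3}  => 3  2->3 ok
  [3] x  {1,2}  => 1  3->1 ok
  [4] y  {0,3}  => 0  1->0 ok
  [5] x  {1,2}  => 2  0->2 ok
  [6] x  {1,2}  => 2  2->2 ok
  [7] y  {0,3}  => 3  2->3 ok
  [8] x  {1,2}  => 1  3->1 ok
  [9] y  {0,3}  => 3  1->3 ok
  [10] x  {1,2}  => 1  3->1 ok
  [11] y  {0,3}  => 3  1->3 ok
  [12] y  {0,3}  => 3  3->3 ok
  [13] y  {0,3}  => 3  3->3 ok
  [14] x  {1,2}  => 1  3->1 ok
  [15] x  {1,2}  => 1  1->1 ok
  [16] x  {1,2}  => 1  1->1 ok
  [17] x  {1,2}  => 1  1->1 ok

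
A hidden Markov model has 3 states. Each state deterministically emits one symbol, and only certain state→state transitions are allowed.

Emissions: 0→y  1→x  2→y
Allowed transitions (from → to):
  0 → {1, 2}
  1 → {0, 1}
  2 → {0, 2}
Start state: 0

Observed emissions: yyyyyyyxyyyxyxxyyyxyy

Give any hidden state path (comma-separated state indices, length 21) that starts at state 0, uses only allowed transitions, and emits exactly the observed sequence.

0,2,2,2,2,2,0,1,0,2,0,1,0,1,1,0,2,0,1,0,2

  pos 0: y in {0,2}, choose 0; start
  pos 1: y in {0,2}, choose 2; 0->2 ok
  pos 2: y in {0,2}, choose 2; 2->2 ok
  pos 3: y in {0,2}, choose 2; 2->2 ok
  pos 4: y in {0,2}, choose 2; 2->2 ok
  pos 5: y in {0,2}, choose 2; 2->2 ok
  pos 6: y in {0,2}, choose 0; 2->0 ok
  pos 7: x in {1}, choose 1; 0->1 ok
  pos 8: y in {0,2}, choose 0; 1->0 ok
  pos 9: y in {0,2}, choose 2; 0->2 ok
  pos 10: y in {0,2}, choose 0; 2->0 ok
  pos 11: x in {1}, choose 1; 0->1 ok
  pos 12: y in {0,2}, choose 0; 1->0 ok
  pos 13: x in {1}, choose 1; 0->1 ok
  pos 14: x in {1}, choose 1; 1->1 ok
  pos 15: y in {0,2}, choose 0; 1->0 ok
  pos 16: y in {0,2}, choose 2; 0->2 ok
  pos 17: y in {0,2}, choose 0; 2->0 ok
  pos 18: x in {1}, choose 1; 0->1 ok
  pos 19: y in {0,2}, choose 0; 1->0 ok
  pos 20: y in {0,2}, choose 2; 0->2 ok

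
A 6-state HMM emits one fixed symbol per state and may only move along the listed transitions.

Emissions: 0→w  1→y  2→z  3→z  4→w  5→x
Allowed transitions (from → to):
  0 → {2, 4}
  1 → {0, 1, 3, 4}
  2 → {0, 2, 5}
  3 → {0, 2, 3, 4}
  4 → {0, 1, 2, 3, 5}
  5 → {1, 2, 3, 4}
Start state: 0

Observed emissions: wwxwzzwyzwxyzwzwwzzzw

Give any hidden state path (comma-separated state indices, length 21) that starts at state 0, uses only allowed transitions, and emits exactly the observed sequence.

  pos 0: w in {0,4}, choose 0; start
  pos 1: w in {0,4}, choose 4; 0->4 ok
  pos 2: x in {5}, choose 5; 4->5 ok
  pos 3: w in {0,4}, choose 4; 5->4 ok
  pos 4: z in {2,3}, choose 3; 4->3 ok
  pos 5: z in {2,3}, choose 3; 3->3 ok
  pos 6: w in {0,4}, choose 4; 3->4 ok
  pos 7: y in {1}, choose 1; 4->1 ok
  pos 8: z in {2,3}, choose 3; 1->3 ok
  pos 9: w in {0,4}, choose 4; 3->4 ok
  pos 10: x in {5}, choose 5; 4->5 ok
  pos 11: y in {1}, choose 1; 5->1 ok
  pos 12: z in {2,3}, choose 3; 1->3 ok
  pos 13: w in {0,4}, choose 4; 3->4 ok
  pos 14: z in {2,3}, choose 2; 4->2 ok
  pos 15: w in {0,4}, choose 0; 2->0 ok
  pos 16: w in {0,4}, choose 4; 0->4 ok
  pos 17: z in {2,3}, choose 2; 4->2 ok
  pos 18: z in {2,3}, choose 2; 2->2 ok
  pos 19: z in {2,3}, choose 2; 2->2 ok
  pos 20: w in {0,4}, choose 0; 2->0 ok

0,4,5,4,3,3,4,1,3,4,5,1,3,4,2,0,4,2,2,2,0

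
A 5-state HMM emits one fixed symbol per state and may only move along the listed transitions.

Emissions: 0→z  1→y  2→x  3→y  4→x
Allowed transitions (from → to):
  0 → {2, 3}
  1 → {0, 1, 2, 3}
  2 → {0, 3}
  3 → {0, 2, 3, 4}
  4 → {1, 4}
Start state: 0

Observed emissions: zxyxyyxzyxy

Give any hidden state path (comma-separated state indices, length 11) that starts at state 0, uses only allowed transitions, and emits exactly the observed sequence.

0,2,3,4,1,3,2,0,3,2,3

  t0 'z' -> {0}, take 0 (start)
  t1 'x' -> {2,4}, take 2 (0->2 ok)
  t2 'y' -> {1,3}, take 3 (2->3 ok)
  t3 'x' -> {2,4}, take 4 (3->4 ok)
  t4 'y' -> {1,3}, take 1 (4->1 ok)
  t5 'y' -> {1,3}, take 3 (1->3 ok)
  t6 'x' -> {2,4}, take 2 (3->2 ok)
  t7 'z' -> {0}, take 0 (2->0 ok)
  t8 'y' -> {1,3}, take 3 (0->3 ok)
  t9 'x' -> {2,4}, take 2 (3->2 ok)
  t10 'y' -> {1,3}, take 3 (2->3 ok)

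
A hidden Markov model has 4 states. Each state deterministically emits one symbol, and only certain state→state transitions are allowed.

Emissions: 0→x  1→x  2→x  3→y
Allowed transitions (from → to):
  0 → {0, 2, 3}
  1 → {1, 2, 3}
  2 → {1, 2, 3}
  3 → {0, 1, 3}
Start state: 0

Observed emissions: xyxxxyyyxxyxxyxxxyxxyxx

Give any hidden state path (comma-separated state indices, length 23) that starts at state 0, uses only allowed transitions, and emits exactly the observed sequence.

0,3,1,1,1,3,3,3,1,2,3,1,1,3,1,2,1,3,0,2,3,1,2

  0: obs=x cand={0,1,2} pick 0 [start]
  1: obs=y cand={3} pick 3 [0->3 ok]
  2: obs=x cand={0,1,2} pick 1 [3->1 ok]
  3: obs=x cand={0,1,2} pick 1 [1->1 ok]
  4: obs=x cand={0,1,2} pick 1 [1->1 ok]
  5: obs=y cand={3} pick 3 [1->3 ok]
  6: obs=y cand={3} pick 3 [3->3 ok]
  7: obs=y cand={3} pick 3 [3->3 ok]
  8: obs=x cand={0,1,2} pick 1 [3->1 ok]
  9: obs=x cand={0,1,2} pick 2 [1->2 ok]
  10: obs=y cand={3} pick 3 [2->3 ok]
  11: obs=x cand={0,1,2} pick 1 [3->1 ok]
  12: obs=x cand={0,1,2} pick 1 [1->1 ok]
  13: obs=y cand={3} pick 3 [1->3 ok]
  14: obs=x cand={0,1,2} pick 1 [3->1 ok]
  15: obs=x cand={0,1,2} pick 2 [1->2 ok]
  16: obs=x cand={0,1,2} pick 1 [2->1 ok]
  17: obs=y cand={3} pick 3 [1->3 ok]
  18: obs=x cand={0,1,2} pick 0 [3->0 ok]
  19: obs=x cand={0,1,2} pick 2 [0->2 ok]
  20: obs=y cand={3} pick 3 [2->3 ok]
  21: obs=x cand={0,1,2} pick 1 [3->1 ok]
  22: obs=x cand={0,1,2} pick 2 [1->2 ok]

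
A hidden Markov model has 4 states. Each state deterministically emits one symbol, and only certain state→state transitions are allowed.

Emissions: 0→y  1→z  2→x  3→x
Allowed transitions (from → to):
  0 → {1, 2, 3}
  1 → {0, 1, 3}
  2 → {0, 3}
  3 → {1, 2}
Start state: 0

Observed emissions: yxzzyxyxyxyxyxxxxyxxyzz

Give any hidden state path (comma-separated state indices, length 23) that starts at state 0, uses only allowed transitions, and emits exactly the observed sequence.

  t0 'y' -> {0}, take 0 (start)
  t1 'x' -> {2,3}, take 3 (0->3 ok)
  t2 'z' -> {1}, take 1 (3->1 ok)
  t3 'z' -> {1}, take 1 (1->1 ok)
  t4 'y' -> {0}, take 0 (1->0 ok)
  t5 'x' -> {2,3}, take 2 (0->2 ok)
  t6 'y' -> {0}, take 0 (2->0 ok)
  t7 'x' -> {2,3}, take 2 (0->2 ok)
  t8 'y' -> {0}, take 0 (2->0 ok)
  t9 'x' -> {2,3}, take 2 (0->2 ok)
  t10 'y' -> {0}, take 0 (2->0 ok)
  t11 'x' -> {2,3}, take 2 (0->2 ok)
  t12 'y' -> {0}, take 0 (2->0 ok)
  t13 'x' -> {2,3}, take 3 (0->3 ok)
  t14 'x' -> {2,3}, take 2 (3->2 ok)
  t15 'x' -> {2,3}, take 3 (2->3 ok)
  t16 'x' -> {2,3}, take 2 (3->2 ok)
  t17 'y' -> {0}, take 0 (2->0 ok)
  t18 'x' -> {2,3}, take 3 (0->3 ok)
  t19 'x' -> {2,3}, take 2 (3->2 ok)
  t20 'y' -> {0}, take 0 (2->0 ok)
  t21 'z' -> {1}, take 1 (0->1 ok)
  t22 'z' -> {1}, take 1 (1->1 ok)

0,3,1,1,0,2,0,2,0,2,0,2,0,3,2,3,2,0,3,2,0,1,1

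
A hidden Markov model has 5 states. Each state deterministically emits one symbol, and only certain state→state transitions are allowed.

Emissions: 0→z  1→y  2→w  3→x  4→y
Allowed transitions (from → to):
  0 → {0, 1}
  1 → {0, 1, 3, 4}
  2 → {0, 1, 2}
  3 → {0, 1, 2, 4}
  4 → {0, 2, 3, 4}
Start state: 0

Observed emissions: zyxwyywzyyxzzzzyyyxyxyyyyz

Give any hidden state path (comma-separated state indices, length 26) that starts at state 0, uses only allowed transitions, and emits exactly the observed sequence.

  0: obs=z cand={0} pick 0 [start]
  1: obs=y cand={1,4} pick 1 [0->1 ok]
  2: obs=x cand={3} pick 3 [1->3 ok]
  3: obs=w cand={2} pick 2 [3->2 ok]
  4: obs=y cand={1,4} pick 1 [2->1 ok]
  5: obs=y cand={1,4} pick 4 [1->4 ok]
  6: obs=w cand={2} pick 2 [4->2 ok]
  7: obs=z cand={0} pick 0 [2->0 ok]
  8: obs=y cand={1,4} pick 1 [0->1 ok]
  9: obs=y cand={1,4} pick 4 [1->4 ok]
  10: obs=x cand={3} pick 3 [4->3 ok]
  11: obs=z cand={0} pick 0 [3->0 ok]
  12: obs=z cand={0} pick 0 [0->0 ok]
  13: obs=z cand={0} pick 0 [0->0 ok]
  14: obs=z cand={0} pick 0 [0->0 ok]
  15: obs=y cand={1,4} pick 1 [0->1 ok]
  16: obs=y cand={1,4} pick 4 [1->4 ok]
  17: obs=y cand={1,4} pick 4 [4->4 ok]
  18: obs=x cand={3} pick 3 [4->3 ok]
  19: obs=y cand={1,4} pick 1 [3->1 ok]
  20: obs=x cand={3} pick 3 [1->3 ok]
  21: obs=y cand={1,4} pick 1 [3->1 ok]
  22: obs=y cand={1,4} pick 1 [1->1 ok]
  23: obs=y cand={1,4} pick 1 [1->1 ok]
  24: obs=y cand={1,4} pick 4 [1->4 ok]
  25: obs=z cand={0} pick 0 [4->0 ok]

0,1,3,2,1,4,2,0,1,4,3,0,0,0,0,1,4,4,3,1,3,1,1,1,4,0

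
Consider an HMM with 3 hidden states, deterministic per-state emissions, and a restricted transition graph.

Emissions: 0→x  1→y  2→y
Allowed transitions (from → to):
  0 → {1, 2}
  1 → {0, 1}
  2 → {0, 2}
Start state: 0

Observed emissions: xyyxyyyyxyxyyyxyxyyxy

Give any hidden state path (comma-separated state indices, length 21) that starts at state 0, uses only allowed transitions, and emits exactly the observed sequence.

  pos 0: x in {0}, choose 0; start
  pos 1: y in {1,2}, choose 1; 0->1 ok
  pos 2: y in {1,2}, choose 1; 1->1 ok
  pos 3: x in {0}, choose 0; 1->0 ok
  pos 4: y in {1,2}, choose 1; 0->1 ok
  pos 5: y in {1,2}, choose 1; 1->1 ok
  pos 6: y in {1,2}, choose 1; 1->1 ok
  pos 7: y in {1,2}, choose 1; 1->1 ok
  pos 8: x in {0}, choose 0; 1->0 ok
  pos 9: y in {1,2}, choose 1; 0->1 ok
  pos 10: x in {0}, choose 0; 1->0 ok
  pos 11: y in {1,2}, choose 2; 0->2 ok
  pos 12: y in {1,2}, choose 2; 2->2 ok
  pos 13: y in {1,2}, choose 2; 2->2 ok
  pos 14: x in {0}, choose 0; 2->0 ok
  pos 15: y in {1,2}, choose 2; 0->2 ok
  pos 16: x in {0}, choose 0; 2->0 ok
  pos 17: y in {1,2}, choose 2; 0->2 ok
  pos 18: y in {1,2}, choose 2; 2->2 ok
  pos 19: x in {0}, choose 0; 2->0 ok
  pos 20: y in {1,2}, choose 2; 0->2 ok

0,1,1,0,1,1,1,1,0,1,0,2,2,2,0,2,0,2,2,0,2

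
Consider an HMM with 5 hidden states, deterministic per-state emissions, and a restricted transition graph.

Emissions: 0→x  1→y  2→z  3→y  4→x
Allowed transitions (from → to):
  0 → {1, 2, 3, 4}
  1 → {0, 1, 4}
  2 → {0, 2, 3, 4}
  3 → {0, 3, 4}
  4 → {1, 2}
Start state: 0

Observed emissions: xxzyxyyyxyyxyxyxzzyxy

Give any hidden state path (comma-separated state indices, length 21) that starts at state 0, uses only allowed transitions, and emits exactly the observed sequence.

0,4,2,3,0,1,1,1,0,3,3,4,1,0,1,4,2,2,3,0,3

  pos 0: x in {0,4}, choose 0; start
  pos 1: x in {0,4}, choose 4; 0->4 ok
  pos 2: z in {2}, choose 2; 4->2 ok
  pos 3: y in {1,3}, choose 3; 2->3 ok
  pos 4: x in {0,4}, choose 0; 3->0 ok
  pos 5: y in {1,3}, choose 1; 0->1 ok
  pos 6: y in {1,3}, choose 1; 1->1 ok
  pos 7: y in {1,3}, choose 1; 1->1 ok
  pos 8: x in {0,4}, choose 0; 1->0 ok
  pos 9: y in {1,3}, choose 3; 0->3 ok
  pos 10: y in {1,3}, choose 3; 3->3 ok
  pos 11: x in {0,4}, choose 4; 3->4 ok
  pos 12: y in {1,3}, choose 1; 4->1 ok
  pos 13: x in {0,4}, choose 0; 1->0 ok
  pos 14: y in {1,3}, choose 1; 0->1 ok
  pos 15: x in {0,4}, choose 4; 1->4 ok
  pos 16: z in {2}, choose 2; 4->2 ok
  pos 17: z in {2}, choose 2; 2->2 ok
  pos 18: y in {1,3}, choose 3; 2->3 ok
  pos 19: x in {0,4}, choose 0; 3->0 ok
  pos 20: y in {1,3}, choose 3; 0->3 ok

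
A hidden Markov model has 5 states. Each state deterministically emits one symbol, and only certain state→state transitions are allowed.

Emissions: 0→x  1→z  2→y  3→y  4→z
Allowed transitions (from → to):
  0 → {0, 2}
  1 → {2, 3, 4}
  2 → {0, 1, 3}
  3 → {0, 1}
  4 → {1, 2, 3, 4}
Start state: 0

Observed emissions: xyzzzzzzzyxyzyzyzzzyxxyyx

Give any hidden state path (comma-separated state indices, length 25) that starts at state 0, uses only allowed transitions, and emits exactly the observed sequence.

0,2,1,4,4,1,4,4,4,3,0,2,1,2,1,2,1,4,4,3,0,0,2,3,0

  0: obs=x cand={0} pick 0 [start]
  1: obs=y cand={2,3} pick 2 [0->2 ok]
  2: obs=z cand={1,4} pick 1 [2->1 ok]
  3: obs=z cand={1,4} pick 4 [1->4 ok]
  4: obs=z cand={1,4} pick 4 [4->4 ok]
  5: obs=z cand={1,4} pick 1 [4->1 ok]
  6: obs=z cand={1,4} pick 4 [1->4 ok]
  7: obs=z cand={1,4} pick 4 [4->4 ok]
  8: obs=z cand={1,4} pick 4 [4->4 ok]
  9: obs=y cand={2,3} pick 3 [4->3 ok]
  10: obs=x cand={0} pick 0 [3->0 ok]
  11: obs=y cand={2,3} pick 2 [0->2 ok]
  12: obs=z cand={1,4} pick 1 [2->1 ok]
  13: obs=y cand={2,3} pick 2 [1->2 ok]
  14: obs=z cand={1,4} pick 1 [2->1 ok]
  15: obs=y cand={2,3} pick 2 [1->2 ok]
  16: obs=z cand={1,4} pick 1 [2->1 ok]
  17: obs=z cand={1,4} pick 4 [1->4 ok]
  18: obs=z cand={1,4} pick 4 [4->4 ok]
  19: obs=y cand={2,3} pick 3 [4->3 ok]
  20: obs=x cand={0} pick 0 [3->0 ok]
  21: obs=x cand={0} pick 0 [0->0 ok]
  22: obs=y cand={2,3} pick 2 [0->2 ok]
  23: obs=y cand={2,3} pick 3 [2->3 ok]
  24: obs=x cand={0} pick 0 [3->0 ok]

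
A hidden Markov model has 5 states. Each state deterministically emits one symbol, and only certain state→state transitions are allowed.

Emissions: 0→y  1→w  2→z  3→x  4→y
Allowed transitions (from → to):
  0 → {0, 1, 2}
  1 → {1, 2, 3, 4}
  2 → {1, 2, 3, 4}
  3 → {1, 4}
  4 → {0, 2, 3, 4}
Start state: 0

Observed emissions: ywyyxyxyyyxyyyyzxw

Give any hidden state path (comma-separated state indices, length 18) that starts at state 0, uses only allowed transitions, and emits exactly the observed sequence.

  pos 0: y in {0,4}, choose 0; start
  pos 1: w in {1}, choose 1; 0->1 ok
  pos 2: y in {0,4}, choose 4; 1->4 ok
  pos 3: y in {0,4}, choose 4; 4->4 ok
  pos 4: x in {3}, choose 3; 4->3 ok
  pos 5: y in {0,4}, choose 4; 3->4 ok
  pos 6: x in {3}, choose 3; 4->3 ok
  pos 7: y in {0,4}, choose 4; 3->4 ok
  pos 8: y in {0,4}, choose 4; 4->4 ok
  pos 9: y in {0,4}, choose 4; 4->4 ok
  pos 10: x in {3}, choose 3; 4->3 ok
  pos 11: y in {0,4}, choose 4; 3->4 ok
  pos 12: y in {0,4}, choose 4; 4->4 ok
  pos 13: y in {0,4}, choose 4; 4->4 ok
  pos 14: y in {0,4}, choose 0; 4->0 ok
  pos 15: z in {2}, choose 2; 0->2 ok
  pos 16: x in {3}, choose 3; 2->3 ok
  pos 17: w in {1}, choose 1; 3->1 ok

0,1,4,4,3,4,3,4,4,4,3,4,4,4,0,2,3,1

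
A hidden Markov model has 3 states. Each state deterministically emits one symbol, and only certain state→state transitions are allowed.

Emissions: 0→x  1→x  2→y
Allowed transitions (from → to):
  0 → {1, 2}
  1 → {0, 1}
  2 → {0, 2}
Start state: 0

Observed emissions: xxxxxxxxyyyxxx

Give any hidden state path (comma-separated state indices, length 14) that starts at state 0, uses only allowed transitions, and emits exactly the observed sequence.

0,1,1,1,0,1,1,0,2,2,2,0,1,0

  t0 'x' -> {0,1}, take 0 (start)
  t1 'x' -> {0,1}, take 1 (0->1 ok)
  t2 'x' -> {0,1}, take 1 (1->1 ok)
  t3 'x' -> {0,1}, take 1 (1->1 ok)
  t4 'x' -> {0,1}, take 0 (1->0 ok)
  t5 'x' -> {0,1}, take 1 (0->1 ok)
  t6 'x' -> {0,1}, take 1 (1->1 ok)
  t7 'x' -> {0,1}, take 0 (1->0 ok)
  t8 'y' -> {2}, take 2 (0->2 ok)
  t9 'y' -> {2}, take 2 (2->2 ok)
  t10 'y' -> {2}, take 2 (2->2 ok)
  t11 'x' -> {0,1}, take 0 (2->0 ok)
  t12 'x' -> {0,1}, take 1 (0->1 ok)
  t13 'x' -> {0,1}, take 0 (1->0 ok)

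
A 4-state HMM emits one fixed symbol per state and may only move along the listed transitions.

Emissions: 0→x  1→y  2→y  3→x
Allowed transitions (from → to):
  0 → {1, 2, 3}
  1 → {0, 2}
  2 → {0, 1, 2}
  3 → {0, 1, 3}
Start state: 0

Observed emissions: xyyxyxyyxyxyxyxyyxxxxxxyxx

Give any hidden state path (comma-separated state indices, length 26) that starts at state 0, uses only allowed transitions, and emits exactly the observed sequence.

0,2,2,0,1,0,1,2,0,1,0,2,0,1,0,2,2,0,3,0,3,3,0,2,0,3

  [0] x  {0,3}  => 0  start
  [1] y  {1,2}  => 2  0->2 ok
  [2] y  {1,2}  => 2  2->2 ok
  [3] x  {0,3}  => 0  2->0 ok
  [4] y  {1,2}  => 1  0->1 ok
  [5] x  {0,3}  => 0  1->0 ok
  [6] y  {1,2}  => 1  0->1 ok
  [7] y  {1,2}  => 2  1->2 ok
  [8] x  {0,3}  => 0  2->0 ok
  [9] y  {1,2}  => 1  0->1 ok
  [10] x  {0,3}  => 0  1->0 ok
  [11] y  {1,2}  => 2  0->2 ok
  [12] x  {0,3}  => 0  2->0 ok
  [13] y  {1,2}  => 1  0->1 ok
  [14] x  {0,3}  => 0  1->0 ok
  [15] y  {1,2}  => 2  0->2 ok
  [16] y  {1,2}  => 2  2->2 ok
  [17] x  {0,3}  => 0  2->0 ok
  [18] x  {0,3}  => 3  0->3 ok
  [19] x  {0,3}  => 0  3->0 ok
  [20] x  {0,3}  => 3  0->3 ok
  [21] x  {0,3}  => 3  3->3 ok
  [22] x  {0,3}  => 0  3->0 ok
  [23] y  {1,2}  => 2  0->2 ok
  [24] x  {0,3}  => 0  2->0 ok
  [25] x  {0,3}  => 3  0->3 ok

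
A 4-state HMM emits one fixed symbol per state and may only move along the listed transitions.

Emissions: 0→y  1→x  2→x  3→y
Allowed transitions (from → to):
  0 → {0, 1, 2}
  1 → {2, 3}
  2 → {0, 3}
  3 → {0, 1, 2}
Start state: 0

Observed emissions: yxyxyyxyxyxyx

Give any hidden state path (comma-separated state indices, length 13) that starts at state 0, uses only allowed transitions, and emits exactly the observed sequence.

  [0] y  {0,3}  => 0  start
  [1] x  {1,2}  => 1  0->1 ok
  [2] y  {0,3}  => 3  1->3 ok
  [3] x  {1,2}  => 1  3->1 ok
  [4] y  {0,3}  => 3  1->3 ok
  [5] y  {0,3}  => 0  3->0 ok
  [6] x  {1,2}  => 1  0->1 ok
  [7] y  {0,3}  => 3  1->3 ok
  [8] x  {1,2}  => 2  3->2 ok
  [9] y  {0,3}  => 0  2->0 ok
  [10] x  {1,2}  => 1  0->1 ok
  [11] y  {0,3}  => 3  1->3 ok
  [12] x  {1,2}  => 1  3->1 ok

0,1,3,1,3,0,1,3,2,0,1,3,1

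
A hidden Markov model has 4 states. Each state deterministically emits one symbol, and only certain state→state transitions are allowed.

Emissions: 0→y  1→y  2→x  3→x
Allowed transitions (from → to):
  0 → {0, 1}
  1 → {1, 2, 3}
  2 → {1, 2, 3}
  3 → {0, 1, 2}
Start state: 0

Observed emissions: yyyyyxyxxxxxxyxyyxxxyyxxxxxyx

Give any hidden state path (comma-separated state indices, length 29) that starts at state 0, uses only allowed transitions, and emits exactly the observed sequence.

  t0 'y' -> {0,1}, take 0 (start)
  t1 'y' -> {0,1}, take 0 (0->0 ok)
  t2 'y' -> {0,1}, take 0 (0->0 ok)
  t3 'y' -> {0,1}, take 1 (0->1 ok)
  t4 'y' -> {0,1}, take 1 (1->1 ok)
  t5 'x' -> {2,3}, take 2 (1->2 ok)
  t6 'y' -> {0,1}, take 1 (2->1 ok)
  t7 'x' -> {2,3}, take 2 (1->2 ok)
  t8 'x' -> {2,3}, take 2 (2->2 ok)
  t9 'x' -> {2,3}, take 2 (2->2 ok)
  t10 'x' -> {2,3}, take 2 (2->2 ok)
  t11 'x' -> {2,3}, take 3 (2->3 ok)
  t12 'x' -> {2,3}, take 2 (3->2 ok)
  t13 'y' -> {0,1}, take 1 (2->1 ok)
  t14 'x' -> {2,3}, take 3 (1->3 ok)
  t15 'y' -> {0,1}, take 0 (3->0 ok)
  t16 'y' -> {0,1}, take 1 (0->1 ok)
  t17 'x' -> {2,3}, take 3 (1->3 ok)
  t18 'x' -> {2,3}, take 2 (3->2 ok)
  t19 'x' -> {2,3}, take 2 (2->2 ok)
  t20 'y' -> {0,1}, take 1 (2->1 ok)
  t21 'y' -> {0,1}, take 1 (1->1 ok)
  t22 'x' -> {2,3}, take 2 (1->2 ok)
  t23 'x' -> {2,3}, take 3 (2->3 ok)
  t24 'x' -> {2,3}, take 2 (3->2 ok)
  t25 'x' -> {2,3}, take 2 (2->2 ok)
  t26 'x' -> {2,3}, take 2 (2->2 ok)
  t27 'y' -> {0,1}, take 1 (2->1 ok)
  t28 'x' -> {2,3}, take 2 (1->2 ok)

0,0,0,1,1,2,1,2,2,2,2,3,2,1,3,0,1,3,2,2,1,1,2,3,2,2,2,1,2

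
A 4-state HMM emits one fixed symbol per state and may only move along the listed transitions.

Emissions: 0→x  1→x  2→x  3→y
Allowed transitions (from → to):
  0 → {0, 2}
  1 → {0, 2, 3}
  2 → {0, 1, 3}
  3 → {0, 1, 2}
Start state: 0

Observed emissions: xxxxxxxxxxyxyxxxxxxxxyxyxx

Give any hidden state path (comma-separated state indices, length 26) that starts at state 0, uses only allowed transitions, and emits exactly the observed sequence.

0,2,1,0,0,0,0,0,0,2,3,1,3,2,1,2,0,0,2,1,2,3,2,3,2,0

  pos 0: x in {0,1,2}, choose 0; start
  pos 1: x in {0,1,2}, choose 2; 0->2 ok
  pos 2: x in {0,1,2}, choose 1; 2->1 ok
  pos 3: x in {0,1,2}, choose 0; 1->0 ok
  pos 4: x in {0,1,2}, choose 0; 0->0 ok
  pos 5: x in {0,1,2}, choose 0; 0->0 ok
  pos 6: x in {0,1,2}, choose 0; 0->0 ok
  pos 7: x in {0,1,2}, choose 0; 0->0 ok
  pos 8: x in {0,1,2}, choose 0; 0->0 ok
  pos 9: x in {0,1,2}, choose 2; 0->2 ok
  pos 10: y in {3}, choose 3; 2->3 ok
  pos 11: x in {0,1,2}, choose 1; 3->1 ok
  pos 12: y in {3}, choose 3; 1->3 ok
  pos 13: x in {0,1,2}, choose 2; 3->2 ok
  pos 14: x in {0,1,2}, choose 1; 2->1 ok
  pos 15: x in {0,1,2}, choose 2; 1->2 ok
  pos 16: x in {0,1,2}, choose 0; 2->0 ok
  pos 17: x in {0,1,2}, choose 0; 0->0 ok
  pos 18: x in {0,1,2}, choose 2; 0->2 ok
  pos 19: x in {0,1,2}, choose 1; 2->1 ok
  pos 20: x in {0,1,2}, choose 2; 1->2 ok
  pos 21: y in {3}, choose 3; 2->3 ok
  pos 22: x in {0,1,2}, choose 2; 3->2 ok
  pos 23: y in {3}, choose 3; 2->3 ok
  pos 24: x in {0,1,2}, choose 2; 3->2 ok
  pos 25: x in {0,1,2}, choose 0; 2->0 ok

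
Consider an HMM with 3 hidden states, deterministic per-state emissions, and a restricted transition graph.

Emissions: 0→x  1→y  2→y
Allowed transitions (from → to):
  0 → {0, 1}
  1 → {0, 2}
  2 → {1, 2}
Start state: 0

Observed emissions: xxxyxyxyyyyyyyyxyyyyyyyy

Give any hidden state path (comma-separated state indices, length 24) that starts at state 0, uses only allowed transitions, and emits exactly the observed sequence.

0,0,0,1,0,1,0,1,2,2,1,2,2,2,1,0,1,2,2,2,2,2,2,1

  t0 'x' -> {0}, take 0 (start)
  t1 'x' -> {0}, take 0 (0->0 ok)
  t2 'x' -> {0}, take 0 (0->0 ok)
  t3 'y' -> {1,2}, take 1 (0->1 ok)
  t4 'x' -> {0}, take 0 (1->0 ok)
  t5 'y' -> {1,2}, take 1 (0->1 ok)
  t6 'x' -> {0}, take 0 (1->0 ok)
  t7 'y' -> {1,2}, take 1 (0->1 ok)
  t8 'y' -> {1,2}, take 2 (1->2 ok)
  t9 'y' -> {1,2}, take 2 (2->2 ok)
  t10 'y' -> {1,2}, take 1 (2->1 ok)
  t11 'y' -> {1,2}, take 2 (1->2 ok)
  t12 'y' -> {1,2}, take 2 (2->2 ok)
  t13 'y' -> {1,2}, take 2 (2->2 ok)
  t14 'y' -> {1,2}, take 1 (2->1 ok)
  t15 'x' -> {0}, take 0 (1->0 ok)
  t16 'y' -> {1,2}, take 1 (0->1 ok)
  t17 'y' -> {1,2}, take 2 (1->2 ok)
  t18 'y' -> {1,2}, take 2 (2->2 ok)
  t19 'y' -> {1,2}, take 2 (2->2 ok)
  t20 'y' -> {1,2}, take 2 (2->2 ok)
  t21 'y' -> {1,2}, take 2 (2->2 ok)
  t22 'y' -> {1,2}, take 2 (2->2 ok)
  t23 'y' -> {1,2}, take 1 (2->1 ok)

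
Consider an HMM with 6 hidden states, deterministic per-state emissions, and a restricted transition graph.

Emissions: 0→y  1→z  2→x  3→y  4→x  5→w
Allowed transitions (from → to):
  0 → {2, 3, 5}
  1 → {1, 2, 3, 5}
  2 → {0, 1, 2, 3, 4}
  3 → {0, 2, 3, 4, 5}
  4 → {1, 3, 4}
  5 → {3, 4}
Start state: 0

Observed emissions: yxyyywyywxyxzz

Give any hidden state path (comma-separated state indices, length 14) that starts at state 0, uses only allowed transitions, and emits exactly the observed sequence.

0,2,0,3,0,5,3,0,5,4,3,4,1,1

  [0] y  {0,3}  => 0  start
  [1] x  {2,4}  => 2  0->2 ok
  [2] y  {0,3}  => 0  2->0 ok
  [3] y  {0,3}  => 3  0->3 ok
  [4] y  {0,3}  => 0  3->0 ok
  [5] w  {5}  => 5  0->5 ok
  [6] y  {0,3}  => 3  5->3 ok
  [7] y  {0,3}  => 0  3->0 ok
  [8] w  {5}  => 5  0->5 ok
  [9] x  {2,4}  => 4  5->4 ok
  [10] y  {0,3}  => 3  4->3 ok
  [11] x  {2,4}  => 4  3->4 ok
  [12] z  {1}  => 1  4->1 ok
  [13] z  {1}  => 1  1->1 ok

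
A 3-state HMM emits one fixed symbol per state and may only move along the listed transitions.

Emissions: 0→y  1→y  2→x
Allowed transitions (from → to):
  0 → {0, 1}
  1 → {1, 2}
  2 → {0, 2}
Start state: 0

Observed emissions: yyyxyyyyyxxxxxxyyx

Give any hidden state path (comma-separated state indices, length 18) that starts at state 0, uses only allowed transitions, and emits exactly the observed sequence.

  pos 0: y in {0,1}, choose 0; start
  pos 1: y in {0,1}, choose 0; 0->0 ok
  pos 2: y in {0,1}, choose 1; 0->1 ok
  pos 3: x in {2}, choose 2; 1->2 ok
  pos 4: y in {0,1}, choose 0; 2->0 ok
  pos 5: y in {0,1}, choose 0; 0->0 ok
  pos 6: y in {0,1}, choose 0; 0->0 ok
  pos 7: y in {0,1}, choose 0; 0->0 ok
  pos 8: y in {0,1}, choose 1; 0->1 ok
  pos 9: x in {2}, choose 2; 1->2 ok
  pos 10: x in {2}, choose 2; 2->2 ok
  pos 11: x in {2}, choose 2; 2->2 ok
  pos 12: x in {2}, choose 2; 2->2 ok
  pos 13: x in {2}, choose 2; 2->2 ok
  pos 14: x in {2}, choose 2; 2->2 ok
  pos 15: y in {0,1}, choose 0; 2->0 ok
  pos 16: y in {0,1}, choose 1; 0->1 ok
  pos 17: x in {2}, choose 2; 1->2 ok

0,0,1,2,0,0,0,0,1,2,2,2,2,2,2,0,1,2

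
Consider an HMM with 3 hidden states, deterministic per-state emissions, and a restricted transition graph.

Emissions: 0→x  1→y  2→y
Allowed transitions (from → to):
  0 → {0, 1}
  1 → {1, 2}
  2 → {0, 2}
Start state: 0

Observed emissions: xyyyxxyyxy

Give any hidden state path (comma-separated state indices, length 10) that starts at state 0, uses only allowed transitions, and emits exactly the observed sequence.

  [0] x  {0}  => 0  start
  [1] y  {1,2}  => 1  0->1 ok
  [2] y  {1,2}  => 1  1->1 ok
  [3] y  {1,2}  => 2  1->2 ok
  [4] x  {0}  => 0  2->0 ok
  [5] x  {0}  => 0  0->0 ok
  [6] y  {1,2}  => 1  0->1 ok
  [7] y  {1,2}  => 2  1->2 ok
  [8] x  {0}  => 0  2->0 ok
  [9] y  {1,2}  => 1  0->1 ok

0,1,1,2,0,0,1,2,0,1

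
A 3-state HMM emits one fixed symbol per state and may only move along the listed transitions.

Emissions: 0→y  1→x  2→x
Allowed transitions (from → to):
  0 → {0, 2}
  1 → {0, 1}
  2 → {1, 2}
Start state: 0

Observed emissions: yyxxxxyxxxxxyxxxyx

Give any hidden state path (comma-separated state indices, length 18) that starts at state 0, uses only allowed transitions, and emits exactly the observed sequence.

0,0,2,2,1,1,0,2,2,2,1,1,0,2,2,1,0,2

  0: obs=y cand={0} pick 0 [start]
  1: obs=y cand={0} pick 0 [0->0 ok]
  2: obs=x cand={1,2} pick 2 [0->2 ok]
  3: obs=x cand={1,2} pick 2 [2->2 ok]
  4: obs=x cand={1,2} pick 1 [2->1 ok]
  5: obs=x cand={1,2} pick 1 [1->1 ok]
  6: obs=y cand={0} pick 0 [1->0 ok]
  7: obs=x cand={1,2} pick 2 [0->2 ok]
  8: obs=x cand={1,2} pick 2 [2->2 ok]
  9: obs=x cand={1,2} pick 2 [2->2 ok]
  10: obs=x cand={1,2} pick 1 [2->1 ok]
  11: obs=x cand={1,2} pick 1 [1->1 ok]
  12: obs=y cand={0} pick 0 [1->0 ok]
  13: obs=x cand={1,2} pick 2 [0->2 ok]
  14: obs=x cand={1,2} pick 2 [2->2 ok]
  15: obs=x cand={1,2} pick 1 [2->1 ok]
  16: obs=y cand={0} pick 0 [1->0 ok]
  17: obs=x cand={1,2} pick 2 [0->2 ok]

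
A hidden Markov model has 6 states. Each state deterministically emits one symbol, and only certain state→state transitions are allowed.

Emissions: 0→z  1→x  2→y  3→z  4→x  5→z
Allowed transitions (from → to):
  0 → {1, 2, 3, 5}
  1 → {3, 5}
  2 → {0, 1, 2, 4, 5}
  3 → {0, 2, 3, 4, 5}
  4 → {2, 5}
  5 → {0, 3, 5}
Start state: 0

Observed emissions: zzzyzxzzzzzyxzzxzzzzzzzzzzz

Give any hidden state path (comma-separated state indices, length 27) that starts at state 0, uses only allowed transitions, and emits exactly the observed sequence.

0,5,0,2,0,1,5,5,3,5,3,2,1,5,0,1,3,3,0,5,5,0,5,3,5,3,3

  t0 'z' -> {0,3,5}, take 0 (start)
  t1 'z' -> {0,3,5}, take 5 (0->5 ok)
  t2 'z' -> {0,3,5}, take 0 (5->0 ok)
  t3 'y' -> {2}, take 2 (0->2 ok)
  t4 'z' -> {0,3,5}, take 0 (2->0 ok)
  t5 'x' -> {1,4}, take 1 (0->1 ok)
  t6 'z' -> {0,3,5}, take 5 (1->5 ok)
  t7 'z' -> {0,3,5}, take 5 (5->5 ok)
  t8 'z' -> {0,3,5}, take 3 (5->3 ok)
  t9 'z' -> {0,3,5}, take 5 (3->5 ok)
  t10 'z' -> {0,3,5}, take 3 (5->3 ok)
  t11 'y' -> {2}, take 2 (3->2 ok)
  t12 'x' -> {1,4}, take 1 (2->1 ok)
  t13 'z' -> {0,3,5}, take 5 (1->5 ok)
  t14 'z' -> {0,3,5}, take 0 (5->0 ok)
  t15 'x' -> {1,4}, take 1 (0->1 ok)
  t16 'z' -> {0,3,5}, take 3 (1->3 ok)
  t17 'z' -> {0,3,5}, take 3 (3->3 ok)
  t18 'z' -> {0,3,5}, take 0 (3->0 ok)
  t19 'z' -> {0,3,5}, take 5 (0->5 ok)
  t20 'z' -> {0,3,5}, take 5 (5->5 ok)
  t21 'z' -> {0,3,5}, take 0 (5->0 ok)
  t22 'z' -> {0,3,5}, take 5 (0->5 ok)
  t23 'z' -> {0,3,5}, take 3 (5->3 ok)
  t24 'z' -> {0,3,5}, take 5 (3->5 ok)
  t25 'z' -> {0,3,5}, take 3 (5->3 ok)
  t26 'z' -> {0,3,5}, take 3 (3->3 ok)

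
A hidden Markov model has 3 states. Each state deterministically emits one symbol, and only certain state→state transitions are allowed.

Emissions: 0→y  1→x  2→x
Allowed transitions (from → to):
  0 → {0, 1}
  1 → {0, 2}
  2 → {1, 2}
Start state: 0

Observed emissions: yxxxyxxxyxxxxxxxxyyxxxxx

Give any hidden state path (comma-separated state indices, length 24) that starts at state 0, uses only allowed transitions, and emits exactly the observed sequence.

  [0] y  {0}  => 0  start
  [1] x  {1,2}  => 1  0->1 ok
  [2] x  {1,2}  => 2  1->2 ok
  [3] x  {1,2}  => 1  2->1 ok
  [4] y  {0}  => 0  1->0 ok
  [5] x  {1,2}  => 1  0->1 ok
  [6] x  {1,2}  => 2  1->2 ok
  [7] x  {1,2}  => 1  2->1 ok
  [8] y  {0}  => 0  1->0 ok
  [9] x  {1,2}  => 1  0->1 ok
  [10] x  {1,2}  => 2  1->2 ok
  [11] x  {1,2}  => 2  2->2 ok
  [12] x  {1,2}  => 2  2->2 ok
  [13] x  {1,2}  => 2  2->2 ok
  [14] x  {1,2}  => 1  2->1 ok
  [15] x  {1,2}  => 2  1->2 ok
  [16] x  {1,2}  => 1  2->1 ok
  [17] y  {0}  => 0  1->0 ok
  [18] y  {0}  => 0  0->0 ok
  [19] x  {1,2}  => 1  0->1 ok
  [20] x  {1,2}  => 2  1->2 ok
  [21] x  {1,2}  => 2  2->2 ok
  [22] x  {1,2}  => 2  2->2 ok
  [23] x  {1,2}  => 1  2->1 ok

0,1,2,1,0,1,2,1,0,1,2,2,2,2,1,2,1,0,0,1,2,2,2,1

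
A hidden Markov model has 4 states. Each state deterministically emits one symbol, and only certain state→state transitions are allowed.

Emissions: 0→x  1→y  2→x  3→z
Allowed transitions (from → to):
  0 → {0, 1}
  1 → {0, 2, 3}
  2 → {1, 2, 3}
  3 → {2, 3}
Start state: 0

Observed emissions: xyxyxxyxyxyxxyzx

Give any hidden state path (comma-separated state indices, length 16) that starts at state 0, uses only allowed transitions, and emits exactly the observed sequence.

0,1,0,1,2,2,1,2,1,0,1,0,0,1,3,2

  t0 'x' -> {0,2}, take 0 (start)
  t1 'y' -> {1}, take 1 (0->1 ok)
  t2 'x' -> {0,2}, take 0 (1->0 ok)
  t3 'y' -> {1}, take 1 (0->1 ok)
  t4 'x' -> {0,2}, take 2 (1->2 ok)
  t5 'x' -> {0,2}, take 2 (2->2 ok)
  t6 'y' -> {1}, take 1 (2->1 ok)
  t7 'x' -> {0,2}, take 2 (1->2 ok)
  t8 'y' -> {1}, take 1 (2->1 ok)
  t9 'x' -> {0,2}, take 0 (1->0 ok)
  t10 'y' -> {1}, take 1 (0->1 ok)
  t11 'x' -> {0,2}, take 0 (1->0 ok)
  t12 'x' -> {0,2}, take 0 (0->0 ok)
  t13 'y' -> {1}, take 1 (0->1 ok)
  t14 'z' -> {3}, take 3 (1->3 ok)
  t15 'x' -> {0,2}, take 2 (3->2 ok)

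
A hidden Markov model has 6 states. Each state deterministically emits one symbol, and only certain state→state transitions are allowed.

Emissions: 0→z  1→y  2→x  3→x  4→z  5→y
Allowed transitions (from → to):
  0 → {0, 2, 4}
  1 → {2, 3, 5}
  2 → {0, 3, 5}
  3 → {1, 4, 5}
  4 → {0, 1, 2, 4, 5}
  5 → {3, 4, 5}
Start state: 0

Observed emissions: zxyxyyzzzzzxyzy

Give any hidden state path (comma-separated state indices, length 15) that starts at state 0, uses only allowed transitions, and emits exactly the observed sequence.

0,2,5,3,1,5,4,4,0,4,0,2,5,4,5

  0: obs=z cand={0,4} pick 0 [start]
  1: obs=x cand={2,3} pick 2 [0->2 ok]
  2: obs=y cand={1,5} pick 5 [2->5 ok]
  3: obs=x cand={2,3} pick 3 [5->3 ok]
  4: obs=y cand={1,5} pick 1 [3->1 ok]
  5: obs=y cand={1,5} pick 5 [1->5 ok]
  6: obs=z cand={0,4} pick 4 [5->4 ok]
  7: obs=z cand={0,4} pick 4 [4->4 ok]
  8: obs=z cand={0,4} pick 0 [4->0 ok]
  9: obs=z cand={0,4} pick 4 [0->4 ok]
  10: obs=z cand={0,4} pick 0 [4->0 ok]
  11: obs=x cand={2,3} pick 2 [0->2 ok]
  12: obs=y cand={1,5} pick 5 [2->5 ok]
  13: obs=z cand={0,4} pick 4 [5->4 ok]
  14: obs=y cand={1,5} pick 5 [4->5 ok]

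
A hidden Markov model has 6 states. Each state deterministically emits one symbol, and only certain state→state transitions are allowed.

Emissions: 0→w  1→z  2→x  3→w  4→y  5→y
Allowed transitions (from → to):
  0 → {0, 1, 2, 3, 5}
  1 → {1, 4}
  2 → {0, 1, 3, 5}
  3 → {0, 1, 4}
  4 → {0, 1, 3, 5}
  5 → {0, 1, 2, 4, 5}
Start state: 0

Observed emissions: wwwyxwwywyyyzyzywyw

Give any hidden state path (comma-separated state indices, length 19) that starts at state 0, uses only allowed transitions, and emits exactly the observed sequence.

0,3,0,5,2,0,0,5,0,5,5,4,1,4,1,4,3,4,0

  0: obs=w cand={0,3} pick 0 [start]
  1: obs=w cand={0,3} pick 3 [0->3 ok]
  2: obs=w cand={0,3} pick 0 [3->0 ok]
  3: obs=y cand={4,5} pick 5 [0->5 ok]
  4: obs=x cand={2} pick 2 [5->2 ok]
  5: obs=w cand={0,3} pick 0 [2->0 ok]
  6: obs=w cand={0,3} pick 0 [0->0 ok]
  7: obs=y cand={4,5} pick 5 [0->5 ok]
  8: obs=w cand={0,3} pick 0 [5->0 ok]
  9: obs=y cand={4,5} pick 5 [0->5 ok]
  10: obs=y cand={4,5} pick 5 [5->5 ok]
  11: obs=y cand={4,5} pick 4 [5->4 ok]
  12: obs=z cand={1} pick 1 [4->1 ok]
  13: obs=y cand={4,5} pick 4 [1->4 ok]
  14: obs=z cand={1} pick 1 [4->1 ok]
  15: obs=y cand={4,5} pick 4 [1->4 ok]
  16: obs=w cand={0,3} pick 3 [4->3 ok]
  17: obs=y cand={4,5} pick 4 [3->4 ok]
  18: obs=w cand={0,3} pick 0 [4->0 ok]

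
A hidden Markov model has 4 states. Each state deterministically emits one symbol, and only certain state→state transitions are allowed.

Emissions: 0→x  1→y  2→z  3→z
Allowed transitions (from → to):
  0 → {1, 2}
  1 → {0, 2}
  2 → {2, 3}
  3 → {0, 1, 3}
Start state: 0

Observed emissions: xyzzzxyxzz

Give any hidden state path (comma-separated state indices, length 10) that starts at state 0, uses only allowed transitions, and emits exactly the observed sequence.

0,1,2,2,3,0,1,0,2,3

  0: obs=x cand={0} pick 0 [start]
  1: obs=y cand={1} pick 1 [0->1 ok]
  2: obs=z cand={2,3} pick 2 [1->2 ok]
  3: obs=z cand={2,3} pick 2 [2->2 ok]
  4: obs=z cand={2,3} pick 3 [2->3 ok]
  5: obs=x cand={0} pick 0 [3->0 ok]
  6: obs=y cand={1} pick 1 [0->1 ok]
  7: obs=x cand={0} pick 0 [1->0 ok]
  8: obs=z cand={2,3} pick 2 [0->2 ok]
  9: obs=z cand={2,3} pick 3 [2->3 ok]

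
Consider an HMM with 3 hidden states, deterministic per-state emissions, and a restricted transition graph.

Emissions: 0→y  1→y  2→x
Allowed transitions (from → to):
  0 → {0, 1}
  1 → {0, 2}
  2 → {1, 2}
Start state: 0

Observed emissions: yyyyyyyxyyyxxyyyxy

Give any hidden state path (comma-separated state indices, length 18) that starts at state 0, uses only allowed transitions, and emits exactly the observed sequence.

0,0,1,0,1,0,1,2,1,0,1,2,2,1,0,1,2,1

  t0 'y' -> {0,1}, take 0 (start)
  t1 'y' -> {0,1}, take 0 (0->0 ok)
  t2 'y' -> {0,1}, take 1 (0->1 ok)
  t3 'y' -> {0,1}, take 0 (1->0 ok)
  t4 'y' -> {0,1}, take 1 (0->1 ok)
  t5 'y' -> {0,1}, take 0 (1->0 ok)
  t6 'y' -> {0,1}, take 1 (0->1 ok)
  t7 'x' -> {2}, take 2 (1->2 ok)
  t8 'y' -> {0,1}, take 1 (2->1 ok)
  t9 'y' -> {0,1}, take 0 (1->0 ok)
  t10 'y' -> {0,1}, take 1 (0->1 ok)
  t11 'x' -> {2}, take 2 (1->2 ok)
  t12 'x' -> {2}, take 2 (2->2 ok)
  t13 'y' -> {0,1}, take 1 (2->1 ok)
  t14 'y' -> {0,1}, take 0 (1->0 ok)
  t15 'y' -> {0,1}, take 1 (0->1 ok)
  t16 'x' -> {2}, take 2 (1->2 ok)
  t17 'y' -> {0,1}, take 1 (2->1 ok)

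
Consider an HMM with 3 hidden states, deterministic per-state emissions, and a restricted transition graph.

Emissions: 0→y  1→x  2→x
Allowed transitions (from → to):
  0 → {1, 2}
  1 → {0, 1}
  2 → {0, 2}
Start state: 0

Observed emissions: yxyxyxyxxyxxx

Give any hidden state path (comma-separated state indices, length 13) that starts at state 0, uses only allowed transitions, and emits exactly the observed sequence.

  pos 0: y in {0}, choose 0; start
  pos 1: x in {1,2}, choose 1; 0->1 ok
  pos 2: y in {0}, choose 0; 1->0 ok
  pos 3: x in {1,2}, choose 2; 0->2 ok
  pos 4: y in {0}, choose 0; 2->0 ok
  pos 5: x in {1,2}, choose 2; 0->2 ok
  pos 6: y in {0}, choose 0; 2->0 ok
  pos 7: x in {1,2}, choose 1; 0->1 ok
  pos 8: x in {1,2}, choose 1; 1->1 ok
  pos 9: y in {0}, choose 0; 1->0 ok
  pos 10: x in {1,2}, choose 1; 0->1 ok
  pos 11: x in {1,2}, choose 1; 1->1 ok
  pos 12: x in {1,2}, choose 1; 1->1 ok

0,1,0,2,0,2,0,1,1,0,1,1,1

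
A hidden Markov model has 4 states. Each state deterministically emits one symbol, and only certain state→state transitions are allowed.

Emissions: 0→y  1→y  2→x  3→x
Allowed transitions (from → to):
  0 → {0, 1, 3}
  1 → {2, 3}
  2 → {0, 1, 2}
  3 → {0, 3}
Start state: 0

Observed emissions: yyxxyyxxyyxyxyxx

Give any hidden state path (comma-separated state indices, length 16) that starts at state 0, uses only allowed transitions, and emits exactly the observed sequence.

  pos 0: y in {0,1}, choose 0; start
  pos 1: y in {0,1}, choose 1; 0->1 ok
  pos 2: x in {2,3}, choose 3; 1->3 ok
  pos 3: x in {2,3}, choose 3; 3->3 ok
  pos 4: y in {0,1}, choose 0; 3->0 ok
  pos 5: y in {0,1}, choose 0; 0->0 ok
  pos 6: x in {2,3}, choose 3; 0->3 ok
  pos 7: x in {2,3}, choose 3; 3->3 ok
  pos 8: y in {0,1}, choose 0; 3->0 ok
  pos 9: y in {0,1}, choose 1; 0->1 ok
  pos 10: x in {2,3}, choose 2; 1->2 ok
  pos 11: y in {0,1}, choose 1; 2->1 ok
  pos 12: x in {2,3}, choose 2; 1->2 ok
  pos 13: y in {0,1}, choose 1; 2->1 ok
  pos 14: x in {2,3}, choose 2; 1->2 ok
  pos 15: x in {2,3}, choose 2; 2->2 ok

0,1,3,3,0,0,3,3,0,1,2,1,2,1,2,2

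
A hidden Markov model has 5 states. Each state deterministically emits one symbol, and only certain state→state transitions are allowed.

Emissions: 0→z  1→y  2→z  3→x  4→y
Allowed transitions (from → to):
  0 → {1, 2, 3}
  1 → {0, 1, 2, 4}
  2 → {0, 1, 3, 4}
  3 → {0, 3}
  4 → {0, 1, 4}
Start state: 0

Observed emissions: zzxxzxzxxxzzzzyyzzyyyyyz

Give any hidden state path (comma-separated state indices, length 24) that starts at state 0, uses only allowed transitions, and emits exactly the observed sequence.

0,2,3,3,0,3,0,3,3,3,0,2,0,2,4,4,0,2,1,4,1,4,1,0

  0: obs=z cand={0,2} pick 0 [start]
  1: obs=z cand={0,2} pick 2 [0->2 ok]
  2: obs=x cand={3} pick 3 [2->3 ok]
  3: obs=x cand={3} pick 3 [3->3 ok]
  4: obs=z cand={0,2} pick 0 [3->0 ok]
  5: obs=x cand={3} pick 3 [0->3 ok]
  6: obs=z cand={0,2} pick 0 [3->0 ok]
  7: obs=x cand={3} pick 3 [0->3 ok]
  8: obs=x cand={3} pick 3 [3->3 ok]
  9: obs=x cand={3} pick 3 [3->3 ok]
  10: obs=z cand={0,2} pick 0 [3->0 ok]
  11: obs=z cand={0,2} pick 2 [0->2 ok]
  12: obs=z cand={0,2} pick 0 [2->0 ok]
  13: obs=z cand={0,2} pick 2 [0->2 ok]
  14: obs=y cand={1,4} pick 4 [2->4 ok]
  15: obs=y cand={1,4} pick 4 [4->4 ok]
  16: obs=z cand={0,2} pick 0 [4->0 ok]
  17: obs=z cand={0,2} pick 2 [0->2 ok]
  18: obs=y cand={1,4} pick 1 [2->1 ok]
  19: obs=y cand={1,4} pick 4 [1->4 ok]
  20: obs=y cand={1,4} pick 1 [4->1 ok]
  21: obs=y cand={1,4} pick 4 [1->4 ok]
  22: obs=y cand={1,4} pick 1 [4->1 ok]
  23: obs=z cand={0,2} pick 0 [1->0 ok]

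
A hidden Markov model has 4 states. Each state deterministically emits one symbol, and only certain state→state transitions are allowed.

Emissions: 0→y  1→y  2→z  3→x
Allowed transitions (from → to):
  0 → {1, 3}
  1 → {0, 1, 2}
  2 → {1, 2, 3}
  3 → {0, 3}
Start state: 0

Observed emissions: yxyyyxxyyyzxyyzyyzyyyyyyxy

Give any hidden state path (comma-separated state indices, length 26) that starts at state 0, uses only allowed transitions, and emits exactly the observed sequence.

0,3,0,1,0,3,3,0,1,1,2,3,0,1,2,1,1,2,1,1,1,1,1,0,3,0

  pos 0: y in {0,1}, choose 0; start
  pos 1: x in {3}, choose 3; 0->3 ok
  pos 2: y in {0,1}, choose 0; 3->0 ok
  pos 3: y in {0,1}, choose 1; 0->1 ok
  pos 4: y in {0,1}, choose 0; 1->0 ok
  pos 5: x in {3}, choose 3; 0->3 ok
  pos 6: x in {3}, choose 3; 3->3 ok
  pos 7: y in {0,1}, choose 0; 3->0 ok
  pos 8: y in {0,1}, choose 1; 0->1 ok
  pos 9: y in {0,1}, choose 1; 1->1 ok
  pos 10: z in {2}, choose 2; 1->2 ok
  pos 11: x in {3}, choose 3; 2->3 ok
  pos 12: y in {0,1}, choose 0; 3->0 ok
  pos 13: y in {0,1}, choose 1; 0->1 ok
  pos 14: z in {2}, choose 2; 1->2 ok
  pos 15: y in {0,1}, choose 1; 2->1 ok
  pos 16: y in {0,1}, choose 1; 1->1 ok
  pos 17: z in {2}, choose 2; 1->2 ok
  pos 18: y in {0,1}, choose 1; 2->1 ok
  pos 19: y in {0,1}, choose 1; 1->1 ok
  pos 20: y in {0,1}, choose 1; 1->1 ok
  pos 21: y in {0,1}, choose 1; 1->1 ok
  pos 22: y in {0,1}, choose 1; 1->1 ok
  pos 23: y in {0,1}, choose 0; 1->0 ok
  pos 24: x in {3}, choose 3; 0->3 ok
  pos 25: y in {0,1}, choose 0; 3->0 ok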